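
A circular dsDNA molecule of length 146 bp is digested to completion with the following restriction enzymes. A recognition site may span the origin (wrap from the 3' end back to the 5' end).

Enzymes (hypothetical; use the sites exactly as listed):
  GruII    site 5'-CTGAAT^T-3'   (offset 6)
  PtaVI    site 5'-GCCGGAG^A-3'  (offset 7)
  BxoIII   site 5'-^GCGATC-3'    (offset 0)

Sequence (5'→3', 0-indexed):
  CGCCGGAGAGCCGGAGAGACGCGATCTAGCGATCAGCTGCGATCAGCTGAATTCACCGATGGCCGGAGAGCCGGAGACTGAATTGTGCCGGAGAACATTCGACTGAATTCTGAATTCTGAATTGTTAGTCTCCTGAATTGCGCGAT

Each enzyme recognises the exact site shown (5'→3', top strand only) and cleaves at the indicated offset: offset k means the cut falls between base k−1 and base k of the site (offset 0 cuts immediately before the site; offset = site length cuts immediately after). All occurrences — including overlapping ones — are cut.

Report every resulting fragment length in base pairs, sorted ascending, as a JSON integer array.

Scan for sites:
  GruII CTGAATT/6: at [46, 77, 102, 109, 116, 132] ⇒ [52, 83, 108, 115, 122, 138]
  PtaVI GCCGGAGA/7: at [1, 9, 61, 69, 86] ⇒ [8, 16, 68, 76, 93]
  BxoIII GCGATC/0: at [20, 28, 38, 141] ⇒ [20, 28, 38, 141]

Pooled cuts: [8, 16, 20, 28, 38, 52, 68, 76, 83, 93, 108, 115, 122, 138, 141]

Fragments:
  8→16: 8 bp
  16→20: 4 bp
  20→28: 8 bp
  28→38: 10 bp
  38→52: 14 bp
  52→68: 16 bp
  68→76: 8 bp
  76→83: 7 bp
  83→93: 10 bp
  93→108: 15 bp
  108→115: 7 bp
  115→122: 7 bp
  122→138: 16 bp
  138→141: 3 bp
  141→8 (wrap): 146-141+8 = 13 bp

[3,4,7,7,7,8,8,8,10,10,13,14,15,16,16]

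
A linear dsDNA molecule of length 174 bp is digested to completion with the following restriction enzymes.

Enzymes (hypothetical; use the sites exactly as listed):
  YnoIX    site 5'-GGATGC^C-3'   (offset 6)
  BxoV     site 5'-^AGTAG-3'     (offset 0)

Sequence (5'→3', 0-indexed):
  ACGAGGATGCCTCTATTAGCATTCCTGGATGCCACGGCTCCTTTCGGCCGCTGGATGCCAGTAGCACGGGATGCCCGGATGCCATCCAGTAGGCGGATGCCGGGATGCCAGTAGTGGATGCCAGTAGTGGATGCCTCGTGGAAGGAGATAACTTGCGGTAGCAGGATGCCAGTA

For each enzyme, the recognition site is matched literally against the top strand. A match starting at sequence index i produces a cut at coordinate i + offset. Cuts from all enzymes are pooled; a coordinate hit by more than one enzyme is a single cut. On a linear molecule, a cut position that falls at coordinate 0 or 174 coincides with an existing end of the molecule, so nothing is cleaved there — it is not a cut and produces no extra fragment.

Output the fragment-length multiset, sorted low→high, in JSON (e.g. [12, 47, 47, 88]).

Scan for sites:
  YnoIX (GGATGCC, off=6): starts [4, 26, 52, 68, 76, 94, 102, 115, 128, 163] → cuts [10, 32, 58, 74, 82, 100, 108, 121, 134, 169]
  BxoV (AGTAG, off=0): starts [59, 87, 109, 122] → cuts [59, 87, 109, 122]

Pooled cuts: [10, 32, 58, 59, 74, 82, 87, 100, 108, 109, 121, 122, 134, 169]

Fragments:
  [0,10): 10 bp
  [10,32): 22 bp
  [32,58): 26 bp
  [58,59): 1 bp
  [59,74): 15 bp
  [74,82): 8 bp
  [82,87): 5 bp
  [87,100): 13 bp
  [100,108): 8 bp
  [108,109): 1 bp
  [109,121): 12 bp
  [121,122): 1 bp
  [122,134): 12 bp
  [134,169): 35 bp
  [169,174): 5 bp

[1,1,1,5,5,8,8,10,12,12,13,15,22,26,35]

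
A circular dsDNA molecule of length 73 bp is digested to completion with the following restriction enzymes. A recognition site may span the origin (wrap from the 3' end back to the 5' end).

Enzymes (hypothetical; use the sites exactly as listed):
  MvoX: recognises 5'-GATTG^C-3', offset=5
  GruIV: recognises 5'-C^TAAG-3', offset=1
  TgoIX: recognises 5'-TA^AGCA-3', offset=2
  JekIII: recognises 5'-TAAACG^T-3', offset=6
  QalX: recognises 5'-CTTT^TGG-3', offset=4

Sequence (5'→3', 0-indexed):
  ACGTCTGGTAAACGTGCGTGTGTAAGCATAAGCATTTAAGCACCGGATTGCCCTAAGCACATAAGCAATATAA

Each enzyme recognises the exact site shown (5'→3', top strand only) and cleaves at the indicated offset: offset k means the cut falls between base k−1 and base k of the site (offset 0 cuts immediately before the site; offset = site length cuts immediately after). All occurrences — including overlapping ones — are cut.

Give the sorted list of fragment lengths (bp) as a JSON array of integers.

Scan for sites:
  MvoX GATTGC/5: at [45] ⇒ [50]
  GruIV CTAAG/1: at [52] ⇒ [53]
  TgoIX TAAGCA/2: at [22, 28, 36, 53, 61] ⇒ [24, 30, 38, 55, 63]
  JekIII TAAACGT/6: at [8, 70] ⇒ [3, 14]
  QalX (CTTTTGG, off=4): no sites

Pooled cuts: [3, 14, 24, 30, 38, 50, 53, 55, 63]

Fragment lengths:
  3→14: 11 bp
  14→24: 10 bp
  24→30: 6 bp
  30→38: 8 bp
  38→50: 12 bp
  50→53: 3 bp
  53→55: 2 bp
  55→63: 8 bp
  63→3 (wrap): 73-63+3 = 13 bp

[2,3,6,8,8,10,11,12,13]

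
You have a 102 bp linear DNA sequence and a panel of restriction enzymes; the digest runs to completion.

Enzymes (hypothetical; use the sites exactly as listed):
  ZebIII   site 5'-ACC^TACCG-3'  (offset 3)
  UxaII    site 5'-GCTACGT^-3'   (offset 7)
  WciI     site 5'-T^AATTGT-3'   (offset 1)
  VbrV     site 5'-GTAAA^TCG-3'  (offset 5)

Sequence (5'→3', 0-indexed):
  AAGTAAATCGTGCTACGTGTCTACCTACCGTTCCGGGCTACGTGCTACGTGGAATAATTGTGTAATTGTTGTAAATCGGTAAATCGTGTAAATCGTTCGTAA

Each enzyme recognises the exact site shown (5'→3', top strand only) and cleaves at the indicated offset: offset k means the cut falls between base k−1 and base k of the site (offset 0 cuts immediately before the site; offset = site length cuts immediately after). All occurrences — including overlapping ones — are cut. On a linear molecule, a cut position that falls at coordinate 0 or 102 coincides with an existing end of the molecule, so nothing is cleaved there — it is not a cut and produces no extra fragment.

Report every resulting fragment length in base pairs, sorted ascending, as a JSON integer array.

[5,7,7,7,8,8,9,10,11,12,18]

Scan for sites:
  ZebIII ACCTACCG/3: at [22] ⇒ [25]
  UxaII GCTACGT/7: at [11, 36, 43] ⇒ [18, 43, 50]
  WciI TAATTGT/1: at [54, 62] ⇒ [55, 63]
  VbrV GTAAATCG/5: at [2, 70, 78, 87] ⇒ [7, 75, 83, 92]

All cut coordinates (distinct, sorted): [7, 18, 25, 43, 50, 55, 63, 75, 83, 92]

Fragment lengths:
  [0,7): 7 bp
  [7,18): 11 bp
  [18,25): 7 bp
  [25,43): 18 bp
  [43,50): 7 bp
  [50,55): 5 bp
  [55,63): 8 bp
  [63,75): 12 bp
  [75,83): 8 bp
  [83,92): 9 bp
  [92,102): 10 bp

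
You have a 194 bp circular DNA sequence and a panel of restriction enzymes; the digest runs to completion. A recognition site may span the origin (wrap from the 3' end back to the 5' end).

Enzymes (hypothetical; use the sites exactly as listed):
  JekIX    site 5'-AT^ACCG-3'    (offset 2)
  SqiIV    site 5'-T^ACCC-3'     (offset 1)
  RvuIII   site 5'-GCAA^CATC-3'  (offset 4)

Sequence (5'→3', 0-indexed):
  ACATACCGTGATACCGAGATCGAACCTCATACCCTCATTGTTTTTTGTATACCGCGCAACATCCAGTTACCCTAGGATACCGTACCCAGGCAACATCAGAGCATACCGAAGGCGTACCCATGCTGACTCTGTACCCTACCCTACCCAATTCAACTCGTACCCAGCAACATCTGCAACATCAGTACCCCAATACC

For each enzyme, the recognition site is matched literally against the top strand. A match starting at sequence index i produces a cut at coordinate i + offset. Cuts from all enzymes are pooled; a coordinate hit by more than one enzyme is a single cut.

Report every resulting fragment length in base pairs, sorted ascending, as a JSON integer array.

Site scan:
  JekIX (ATACCG, off=2): starts [2, 10, 48, 76, 102] → cuts [4, 12, 50, 78, 104]
  SqiIV (TACCC, off=1): starts [29, 67, 82, 114, 131, 136, 141, 157, 182] → cuts [30, 68, 83, 115, 132, 137, 142, 158, 183]
  RvuIII (GCAACATC, off=4): starts [55, 89, 163, 172] → cuts [59, 93, 167, 176]

Pooled cuts: [4, 12, 30, 50, 59, 68, 78, 83, 93, 104, 115, 132, 137, 142, 158, 167, 176, 183]

Fragments:
  4→12: 8 bp
  12→30: 18 bp
  30→50: 20 bp
  50→59: 9 bp
  59→68: 9 bp
  68→78: 10 bp
  78→83: 5 bp
  83→93: 10 bp
  93→104: 11 bp
  104→115: 11 bp
  115→132: 17 bp
  132→137: 5 bp
  137→142: 5 bp
  142→158: 16 bp
  158→167: 9 bp
  167→176: 9 bp
  176→183: 7 bp
  183→4 (wrap): 194-183+4 = 15 bp

[5,5,5,7,8,9,9,9,9,10,10,11,11,15,16,17,18,20]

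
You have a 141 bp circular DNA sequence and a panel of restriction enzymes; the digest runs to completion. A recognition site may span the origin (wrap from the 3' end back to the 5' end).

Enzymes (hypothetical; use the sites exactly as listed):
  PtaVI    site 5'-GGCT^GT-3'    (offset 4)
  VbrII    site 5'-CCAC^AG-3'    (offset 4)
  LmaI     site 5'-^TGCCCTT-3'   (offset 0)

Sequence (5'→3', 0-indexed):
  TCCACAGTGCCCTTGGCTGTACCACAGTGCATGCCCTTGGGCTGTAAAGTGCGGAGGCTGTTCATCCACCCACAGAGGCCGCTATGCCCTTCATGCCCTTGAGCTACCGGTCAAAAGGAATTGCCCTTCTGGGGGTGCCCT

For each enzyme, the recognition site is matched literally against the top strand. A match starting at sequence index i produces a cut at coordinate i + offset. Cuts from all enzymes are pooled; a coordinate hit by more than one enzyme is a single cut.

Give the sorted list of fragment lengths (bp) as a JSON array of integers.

Per-enzyme occurrences:
  PtaVI (GGCTGT, off=4): starts [14, 39, 55] → cuts [18, 43, 59]
  VbrII (CCACAG, off=4): starts [1, 21, 69] → cuts [5, 25, 73]
  LmaI (TGCCCTT, off=0): starts [7, 31, 84, 93, 121, 135] → cuts [7, 31, 84, 93, 121, 135]

All cut coordinates (distinct, sorted): [5, 7, 18, 25, 31, 43, 59, 73, 84, 93, 121, 135]

Fragment lengths:
  5→7: 2 bp
  7→18: 11 bp
  18→25: 7 bp
  25→31: 6 bp
  31→43: 12 bp
  43→59: 16 bp
  59→73: 14 bp
  73→84: 11 bp
  84→93: 9 bp
  93→121: 28 bp
  121→135: 14 bp
  135→5 (wrap): 141-135+5 = 11 bp

[2,6,7,9,11,11,11,12,14,14,16,28]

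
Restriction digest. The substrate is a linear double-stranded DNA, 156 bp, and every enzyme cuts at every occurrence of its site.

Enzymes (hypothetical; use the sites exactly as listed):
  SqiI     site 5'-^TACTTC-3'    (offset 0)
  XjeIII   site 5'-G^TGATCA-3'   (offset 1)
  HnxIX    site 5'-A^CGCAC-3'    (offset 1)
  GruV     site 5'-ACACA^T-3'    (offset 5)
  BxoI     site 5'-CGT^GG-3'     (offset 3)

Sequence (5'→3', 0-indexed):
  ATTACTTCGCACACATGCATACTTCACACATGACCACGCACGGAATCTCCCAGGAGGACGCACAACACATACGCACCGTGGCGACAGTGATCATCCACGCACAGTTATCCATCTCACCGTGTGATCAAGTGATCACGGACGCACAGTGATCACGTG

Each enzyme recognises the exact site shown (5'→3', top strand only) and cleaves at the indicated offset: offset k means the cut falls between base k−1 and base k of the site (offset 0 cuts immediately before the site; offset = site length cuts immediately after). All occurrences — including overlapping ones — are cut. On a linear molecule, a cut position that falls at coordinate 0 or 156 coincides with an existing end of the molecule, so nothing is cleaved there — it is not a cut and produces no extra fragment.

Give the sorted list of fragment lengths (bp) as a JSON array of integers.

Site scan:
  SqiI (TACTTC, off=0): starts [2, 19] → cuts [2, 19]
  XjeIII (GTGATCA, off=1): starts [86, 120, 128, 145] → cuts [87, 121, 129, 146]
  HnxIX (ACGCAC, off=1): starts [35, 57, 70, 96, 138] → cuts [36, 58, 71, 97, 139]
  GruV (ACACAT, off=5): starts [10, 25, 64] → cuts [15, 30, 69]
  BxoI (CGTGG, off=3): starts [76] → cuts [79]

Pooled cuts: [2, 15, 19, 30, 36, 58, 69, 71, 79, 87, 97, 121, 129, 139, 146]

Fragments:
  [0,2): 2 bp
  [2,15): 13 bp
  [15,19): 4 bp
  [19,30): 11 bp
  [30,36): 6 bp
  [36,58): 22 bp
  [58,69): 11 bp
  [69,71): 2 bp
  [71,79): 8 bp
  [79,87): 8 bp
  [87,97): 10 bp
  [97,121): 24 bp
  [121,129): 8 bp
  [129,139): 10 bp
  [139,146): 7 bp
  [146,156): 10 bp

[2,2,4,6,7,8,8,8,10,10,10,11,11,13,22,24]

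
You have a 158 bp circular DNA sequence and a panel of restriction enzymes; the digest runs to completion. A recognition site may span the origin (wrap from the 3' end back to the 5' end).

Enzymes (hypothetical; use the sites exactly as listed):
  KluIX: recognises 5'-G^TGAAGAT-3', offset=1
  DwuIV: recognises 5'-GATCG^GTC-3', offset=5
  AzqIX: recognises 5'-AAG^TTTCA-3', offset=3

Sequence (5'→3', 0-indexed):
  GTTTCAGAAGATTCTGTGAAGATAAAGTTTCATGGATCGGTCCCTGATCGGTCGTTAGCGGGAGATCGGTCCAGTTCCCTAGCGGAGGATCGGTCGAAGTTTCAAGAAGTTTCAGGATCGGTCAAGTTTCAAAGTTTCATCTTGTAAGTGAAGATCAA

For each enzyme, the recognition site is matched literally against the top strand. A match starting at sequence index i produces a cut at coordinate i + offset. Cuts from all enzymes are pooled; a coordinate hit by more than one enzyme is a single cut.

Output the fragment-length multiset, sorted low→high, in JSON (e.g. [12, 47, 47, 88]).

[6,7,8,10,11,11,11,11,12,14,15,18,24]

Site scan:
  KluIX (GTGAAGAT, off=1): starts [15, 147] → cuts [16, 148]
  DwuIV (GATCGGTC, off=5): starts [34, 45, 63, 87, 115] → cuts [39, 50, 68, 92, 120]
  AzqIX (AAGTTTCA, off=3): starts [24, 96, 106, 123, 131, 156] → cuts [1, 27, 99, 109, 126, 134]

Pooled cuts: [1, 16, 27, 39, 50, 68, 92, 99, 109, 120, 126, 134, 148]

Fragments:
  1→16: 15 bp
  16→27: 11 bp
  27→39: 12 bp
  39→50: 11 bp
  50→68: 18 bp
  68→92: 24 bp
  92→99: 7 bp
  99→109: 10 bp
  109→120: 11 bp
  120→126: 6 bp
  126→134: 8 bp
  134→148: 14 bp
  148→1 (wrap): 158-148+1 = 11 bp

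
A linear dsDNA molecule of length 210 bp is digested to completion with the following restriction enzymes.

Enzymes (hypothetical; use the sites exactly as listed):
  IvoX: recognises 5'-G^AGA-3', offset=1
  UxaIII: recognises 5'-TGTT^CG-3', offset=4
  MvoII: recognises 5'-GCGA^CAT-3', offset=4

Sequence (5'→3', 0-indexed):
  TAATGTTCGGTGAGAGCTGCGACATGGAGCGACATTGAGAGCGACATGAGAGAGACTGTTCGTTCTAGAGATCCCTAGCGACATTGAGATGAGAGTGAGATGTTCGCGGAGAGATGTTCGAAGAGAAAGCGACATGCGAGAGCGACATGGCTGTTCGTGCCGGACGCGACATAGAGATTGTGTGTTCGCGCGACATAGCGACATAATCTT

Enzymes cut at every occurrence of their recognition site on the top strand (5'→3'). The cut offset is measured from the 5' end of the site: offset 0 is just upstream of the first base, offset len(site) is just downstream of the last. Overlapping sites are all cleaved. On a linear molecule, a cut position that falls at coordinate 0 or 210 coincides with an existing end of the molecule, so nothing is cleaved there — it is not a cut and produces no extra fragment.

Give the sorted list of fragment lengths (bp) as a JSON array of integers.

[2,2,2,4,5,5,5,5,5,5,5,6,6,7,7,7,7,7,7,8,8,8,9,9,10,10,10,12,13,14]

Per-enzyme occurrences:
  IvoX GAGA/1: at [11, 36, 47, 49, 51, 67, 85, 90, 96, 108, 110, 122, 137, 173] ⇒ [12, 37, 48, 50, 52, 68, 86, 91, 97, 109, 111, 123, 138, 174]
  UxaIII TGTTCG/4: at [3, 56, 100, 114, 151, 182] ⇒ [7, 60, 104, 118, 155, 186]
  MvoII GCGACAT/4: at [18, 28, 40, 77, 128, 141, 165, 189, 197] ⇒ [22, 32, 44, 81, 132, 145, 169, 193, 201]

Pooled cuts: [7, 12, 22, 32, 37, 44, 48, 50, 52, 60, 68, 81, 86, 91, 97, 104, 109, 111, 118, 123, 132, 138, 145, 155, 169, 174, 186, 193, 201]

Fragment lengths:
  [0,7): 7 bp
  [7,12): 5 bp
  [12,22): 10 bp
  [22,32): 10 bp
  [32,37): 5 bp
  [37,44): 7 bp
  [44,48): 4 bp
  [48,50): 2 bp
  [50,52): 2 bp
  [52,60): 8 bp
  [60,68): 8 bp
  [68,81): 13 bp
  [81,86): 5 bp
  [86,91): 5 bp
  [91,97): 6 bp
  [97,104): 7 bp
  [104,109): 5 bp
  [109,111): 2 bp
  [111,118): 7 bp
  [118,123): 5 bp
  [123,132): 9 bp
  [132,138): 6 bp
  [138,145): 7 bp
  [145,155): 10 bp
  [155,169): 14 bp
  [169,174): 5 bp
  [174,186): 12 bp
  [186,193): 7 bp
  [193,201): 8 bp
  [201,210): 9 bp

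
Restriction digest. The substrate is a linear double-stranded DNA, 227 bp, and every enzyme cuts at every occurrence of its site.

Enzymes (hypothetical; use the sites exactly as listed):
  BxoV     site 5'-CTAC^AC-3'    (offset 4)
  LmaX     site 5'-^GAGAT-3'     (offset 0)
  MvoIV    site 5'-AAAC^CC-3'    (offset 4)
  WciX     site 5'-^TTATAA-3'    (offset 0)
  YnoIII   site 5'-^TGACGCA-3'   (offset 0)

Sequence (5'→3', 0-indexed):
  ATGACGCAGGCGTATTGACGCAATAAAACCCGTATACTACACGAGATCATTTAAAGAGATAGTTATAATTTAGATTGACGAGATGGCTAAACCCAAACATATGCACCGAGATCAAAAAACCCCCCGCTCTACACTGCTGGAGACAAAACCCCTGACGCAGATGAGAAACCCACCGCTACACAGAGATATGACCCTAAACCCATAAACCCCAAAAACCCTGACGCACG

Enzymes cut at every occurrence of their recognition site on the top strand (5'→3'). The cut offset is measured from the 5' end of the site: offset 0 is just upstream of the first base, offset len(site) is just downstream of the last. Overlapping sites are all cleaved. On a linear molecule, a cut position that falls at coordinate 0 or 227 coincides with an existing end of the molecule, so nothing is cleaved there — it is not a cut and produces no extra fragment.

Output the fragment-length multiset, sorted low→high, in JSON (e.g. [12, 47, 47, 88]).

Site scan:
  BxoV (CTACAC, off=4): starts [36, 128, 175] → cuts [40, 132, 179]
  LmaX (GAGAT, off=0): starts [42, 55, 79, 107, 182] → cuts [42, 55, 79, 107, 182]
  MvoIV (AAACCC, off=4): starts [25, 88, 116, 145, 165, 195, 203, 212] → cuts [29, 92, 120, 149, 169, 199, 207, 216]
  WciX (TTATAA, off=0): starts [62] → cuts [62]
  YnoIII (TGACGCA, off=0): starts [1, 15, 152, 218] → cuts [1, 15, 152, 218]

Pooled cuts: [1, 15, 29, 40, 42, 55, 62, 79, 92, 107, 120, 132, 149, 152, 169, 179, 182, 199, 207, 216, 218]

Fragment lengths:
  [0,1): 1 bp
  [1,15): 14 bp
  [15,29): 14 bp
  [29,40): 11 bp
  [40,42): 2 bp
  [42,55): 13 bp
  [55,62): 7 bp
  [62,79): 17 bp
  [79,92): 13 bp
  [92,107): 15 bp
  [107,120): 13 bp
  [120,132): 12 bp
  [132,149): 17 bp
  [149,152): 3 bp
  [152,169): 17 bp
  [169,179): 10 bp
  [179,182): 3 bp
  [182,199): 17 bp
  [199,207): 8 bp
  [207,216): 9 bp
  [216,218): 2 bp
  [218,227): 9 bp

[1,2,2,3,3,7,8,9,9,10,11,12,13,13,13,14,14,15,17,17,17,17]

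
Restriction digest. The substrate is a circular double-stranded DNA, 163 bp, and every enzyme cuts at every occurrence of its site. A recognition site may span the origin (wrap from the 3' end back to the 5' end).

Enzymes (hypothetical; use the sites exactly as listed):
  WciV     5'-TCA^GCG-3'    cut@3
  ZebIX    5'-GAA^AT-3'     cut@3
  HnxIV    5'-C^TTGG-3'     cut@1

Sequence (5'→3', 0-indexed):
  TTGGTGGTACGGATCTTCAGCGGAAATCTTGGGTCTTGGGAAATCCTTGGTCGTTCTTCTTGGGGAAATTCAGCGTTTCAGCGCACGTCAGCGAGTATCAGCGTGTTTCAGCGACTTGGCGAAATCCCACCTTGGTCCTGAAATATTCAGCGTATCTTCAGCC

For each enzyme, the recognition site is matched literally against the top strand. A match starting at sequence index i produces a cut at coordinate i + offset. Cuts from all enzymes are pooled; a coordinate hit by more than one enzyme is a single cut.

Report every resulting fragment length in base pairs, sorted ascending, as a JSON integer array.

Site scan:
  WciV (TCAGCG, off=3): starts [16, 69, 77, 87, 97, 107, 146] → cuts [19, 72, 80, 90, 100, 110, 149]
  ZebIX (GAAAT, off=3): starts [22, 39, 64, 120, 139] → cuts [25, 42, 67, 123, 142]
  HnxIV (CTTGG, off=1): starts [27, 34, 45, 58, 114, 130, 162] → cuts [0, 28, 35, 46, 59, 115, 131]

Pooled cuts: [0, 19, 25, 28, 35, 42, 46, 59, 67, 72, 80, 90, 100, 110, 115, 123, 131, 142, 149]

Fragment lengths:
  0→19: 19 bp
  19→25: 6 bp
  25→28: 3 bp
  28→35: 7 bp
  35→42: 7 bp
  42→46: 4 bp
  46→59: 13 bp
  59→67: 8 bp
  67→72: 5 bp
  72→80: 8 bp
  80→90: 10 bp
  90→100: 10 bp
  100→110: 10 bp
  110→115: 5 bp
  115→123: 8 bp
  123→131: 8 bp
  131→142: 11 bp
  142→149: 7 bp
  149→0 (wrap): 163-149+0 = 14 bp

[3,4,5,5,6,7,7,7,8,8,8,8,10,10,10,11,13,14,19]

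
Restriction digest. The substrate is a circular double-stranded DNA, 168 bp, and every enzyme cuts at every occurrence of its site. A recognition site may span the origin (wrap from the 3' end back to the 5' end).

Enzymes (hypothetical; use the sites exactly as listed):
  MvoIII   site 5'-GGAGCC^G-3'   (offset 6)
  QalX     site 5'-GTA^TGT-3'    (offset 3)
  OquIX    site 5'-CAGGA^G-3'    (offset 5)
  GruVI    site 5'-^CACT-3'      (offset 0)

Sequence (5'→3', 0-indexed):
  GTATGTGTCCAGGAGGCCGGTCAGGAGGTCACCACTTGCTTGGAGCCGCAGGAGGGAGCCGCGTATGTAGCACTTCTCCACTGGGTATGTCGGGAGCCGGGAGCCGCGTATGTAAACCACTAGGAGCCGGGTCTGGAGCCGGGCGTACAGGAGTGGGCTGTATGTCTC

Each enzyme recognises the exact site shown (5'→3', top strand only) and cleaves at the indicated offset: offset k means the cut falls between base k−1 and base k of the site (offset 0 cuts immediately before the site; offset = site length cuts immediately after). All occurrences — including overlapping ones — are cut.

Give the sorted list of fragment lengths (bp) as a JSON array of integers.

[5,5,5,6,6,7,7,7,8,9,9,10,11,11,11,12,12,12,15]

Scan for sites:
  MvoIII GGAGCCG/6: at [41, 54, 92, 99, 122, 134] ⇒ [47, 60, 98, 105, 128, 140]
  QalX GTATGT/3: at [0, 62, 84, 107, 159] ⇒ [3, 65, 87, 110, 162]
  OquIX CAGGAG/5: at [9, 21, 48, 147] ⇒ [14, 26, 53, 152]
  GruVI CACT/0: at [32, 70, 78, 117] ⇒ [32, 70, 78, 117]

All cut coordinates (distinct, sorted): [3, 14, 26, 32, 47, 53, 60, 65, 70, 78, 87, 98, 105, 110, 117, 128, 140, 152, 162]

Fragments:
  3→14: 11 bp
  14→26: 12 bp
  26→32: 6 bp
  32→47: 15 bp
  47→53: 6 bp
  53→60: 7 bp
  60→65: 5 bp
  65→70: 5 bp
  70→78: 8 bp
  78→87: 9 bp
  87→98: 11 bp
  98→105: 7 bp
  105→110: 5 bp
  110→117: 7 bp
  117→128: 11 bp
  128→140: 12 bp
  140→152: 12 bp
  152→162: 10 bp
  162→3 (wrap): 168-162+3 = 9 bp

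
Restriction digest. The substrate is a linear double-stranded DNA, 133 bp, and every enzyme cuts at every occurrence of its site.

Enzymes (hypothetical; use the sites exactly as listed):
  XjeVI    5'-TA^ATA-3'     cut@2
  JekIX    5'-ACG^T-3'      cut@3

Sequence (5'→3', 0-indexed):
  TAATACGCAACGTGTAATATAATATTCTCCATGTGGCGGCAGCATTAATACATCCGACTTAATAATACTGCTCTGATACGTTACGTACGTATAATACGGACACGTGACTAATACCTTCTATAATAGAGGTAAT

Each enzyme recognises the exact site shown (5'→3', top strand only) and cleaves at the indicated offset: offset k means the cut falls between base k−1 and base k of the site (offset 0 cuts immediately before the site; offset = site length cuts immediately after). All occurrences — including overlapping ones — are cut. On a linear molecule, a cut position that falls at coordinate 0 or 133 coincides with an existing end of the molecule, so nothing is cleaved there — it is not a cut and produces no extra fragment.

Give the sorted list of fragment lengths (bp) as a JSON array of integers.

[2,3,4,4,4,5,5,6,10,11,11,12,14,16,26]

Per-enzyme occurrences:
  XjeVI (TAATA, off=2): starts [0, 14, 19, 45, 59, 62, 91, 108, 120] → cuts [2, 16, 21, 47, 61, 64, 93, 110, 122]
  JekIX (ACGT, off=3): starts [9, 77, 82, 86, 101] → cuts [12, 80, 85, 89, 104]

Pooled cuts: [2, 12, 16, 21, 47, 61, 64, 80, 85, 89, 93, 104, 110, 122]

Fragments:
  [0,2): 2 bp
  [2,12): 10 bp
  [12,16): 4 bp
  [16,21): 5 bp
  [21,47): 26 bp
  [47,61): 14 bp
  [61,64): 3 bp
  [64,80): 16 bp
  [80,85): 5 bp
  [85,89): 4 bp
  [89,93): 4 bp
  [93,104): 11 bp
  [104,110): 6 bp
  [110,122): 12 bp
  [122,133): 11 bp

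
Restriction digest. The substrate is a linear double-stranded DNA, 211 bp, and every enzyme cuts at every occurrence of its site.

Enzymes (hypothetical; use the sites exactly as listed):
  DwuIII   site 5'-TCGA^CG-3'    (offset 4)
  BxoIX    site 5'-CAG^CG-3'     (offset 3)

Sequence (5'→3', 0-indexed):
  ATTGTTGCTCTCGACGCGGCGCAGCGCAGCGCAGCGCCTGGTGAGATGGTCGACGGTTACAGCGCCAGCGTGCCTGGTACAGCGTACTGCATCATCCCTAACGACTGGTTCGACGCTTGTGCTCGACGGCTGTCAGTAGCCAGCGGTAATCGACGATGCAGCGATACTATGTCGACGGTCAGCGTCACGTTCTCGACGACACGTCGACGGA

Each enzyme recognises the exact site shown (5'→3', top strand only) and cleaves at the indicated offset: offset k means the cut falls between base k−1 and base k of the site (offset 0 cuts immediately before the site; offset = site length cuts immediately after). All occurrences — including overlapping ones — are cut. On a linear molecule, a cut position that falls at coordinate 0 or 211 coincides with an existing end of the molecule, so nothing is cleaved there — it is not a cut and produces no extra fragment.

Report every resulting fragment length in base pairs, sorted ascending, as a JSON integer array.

[4,5,5,6,7,8,9,10,10,11,13,14,14,14,14,17,19,31]

Per-enzyme occurrences:
  DwuIII (TCGACG, off=4): starts [10, 49, 109, 122, 149, 171, 192, 203] → cuts [14, 53, 113, 126, 153, 175, 196, 207]
  BxoIX (CAGCG, off=3): starts [21, 26, 31, 59, 65, 79, 140, 158, 179] → cuts [24, 29, 34, 62, 68, 82, 143, 161, 182]

All cut coordinates (distinct, sorted): [14, 24, 29, 34, 53, 62, 68, 82, 113, 126, 143, 153, 161, 175, 182, 196, 207]

Fragments:
  [0,14): 14 bp
  [14,24): 10 bp
  [24,29): 5 bp
  [29,34): 5 bp
  [34,53): 19 bp
  [53,62): 9 bp
  [62,68): 6 bp
  [68,82): 14 bp
  [82,113): 31 bp
  [113,126): 13 bp
  [126,143): 17 bp
  [143,153): 10 bp
  [153,161): 8 bp
  [161,175): 14 bp
  [175,182): 7 bp
  [182,196): 14 bp
  [196,207): 11 bp
  [207,211): 4 bp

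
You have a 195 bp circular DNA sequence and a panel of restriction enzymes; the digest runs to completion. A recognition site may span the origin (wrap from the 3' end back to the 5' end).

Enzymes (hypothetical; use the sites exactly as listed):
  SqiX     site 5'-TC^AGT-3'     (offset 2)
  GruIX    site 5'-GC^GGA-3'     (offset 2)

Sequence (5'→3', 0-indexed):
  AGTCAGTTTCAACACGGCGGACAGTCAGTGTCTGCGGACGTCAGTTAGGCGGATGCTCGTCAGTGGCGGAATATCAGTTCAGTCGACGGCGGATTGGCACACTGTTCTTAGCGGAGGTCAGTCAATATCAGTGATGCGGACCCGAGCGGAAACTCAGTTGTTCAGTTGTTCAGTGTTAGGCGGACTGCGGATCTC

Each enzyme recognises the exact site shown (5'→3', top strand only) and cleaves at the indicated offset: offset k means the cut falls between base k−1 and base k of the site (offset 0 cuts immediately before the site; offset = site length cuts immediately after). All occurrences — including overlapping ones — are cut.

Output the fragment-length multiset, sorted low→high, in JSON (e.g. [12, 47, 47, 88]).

[4,5,6,7,7,7,7,8,8,8,8,8,8,8,9,10,10,10,10,11,14,22]

Site scan:
  SqiX TCAGT/2: at [2, 24, 40, 59, 73, 78, 117, 127, 153, 161, 169, 193] ⇒ [0, 4, 26, 42, 61, 75, 80, 119, 129, 155, 163, 171]
  GruIX GCGGA/2: at [16, 33, 48, 65, 88, 110, 135, 145, 179, 186] ⇒ [18, 35, 50, 67, 90, 112, 137, 147, 181, 188]

Pooled cuts: [0, 4, 18, 26, 35, 42, 50, 61, 67, 75, 80, 90, 112, 119, 129, 137, 147, 155, 163, 171, 181, 188]

Fragments:
  0→4: 4 bp
  4→18: 14 bp
  18→26: 8 bp
  26→35: 9 bp
  35→42: 7 bp
  42→50: 8 bp
  50→61: 11 bp
  61→67: 6 bp
  67→75: 8 bp
  75→80: 5 bp
  80→90: 10 bp
  90→112: 22 bp
  112→119: 7 bp
  119→129: 10 bp
  129→137: 8 bp
  137→147: 10 bp
  147→155: 8 bp
  155→163: 8 bp
  163→171: 8 bp
  171→181: 10 bp
  181→188: 7 bp
  188→0 (wrap): 195-188+0 = 7 bp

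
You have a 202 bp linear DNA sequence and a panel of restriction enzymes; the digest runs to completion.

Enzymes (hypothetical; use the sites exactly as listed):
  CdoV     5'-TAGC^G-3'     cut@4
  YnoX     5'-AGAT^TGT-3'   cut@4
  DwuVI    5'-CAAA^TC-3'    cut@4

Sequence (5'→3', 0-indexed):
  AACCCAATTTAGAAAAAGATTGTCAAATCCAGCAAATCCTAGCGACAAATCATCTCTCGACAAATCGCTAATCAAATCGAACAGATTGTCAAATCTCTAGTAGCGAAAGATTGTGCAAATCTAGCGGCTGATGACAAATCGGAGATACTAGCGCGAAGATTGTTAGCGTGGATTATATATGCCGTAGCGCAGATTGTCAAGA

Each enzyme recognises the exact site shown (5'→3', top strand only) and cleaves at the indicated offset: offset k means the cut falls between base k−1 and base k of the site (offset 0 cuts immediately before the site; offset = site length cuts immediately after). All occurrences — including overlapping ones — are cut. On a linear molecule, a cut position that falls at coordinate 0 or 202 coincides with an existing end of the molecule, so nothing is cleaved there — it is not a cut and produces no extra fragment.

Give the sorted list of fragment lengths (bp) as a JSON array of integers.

Site scan:
  CdoV (TAGCG, off=4): starts [39, 100, 121, 148, 163, 184] → cuts [43, 104, 125, 152, 167, 188]
  YnoX (AGATTGT, off=4): starts [16, 82, 107, 156, 190] → cuts [20, 86, 111, 160, 194]
  DwuVI (CAAATC, off=4): starts [23, 32, 45, 60, 72, 89, 115, 134] → cuts [27, 36, 49, 64, 76, 93, 119, 138]

All cut coordinates (distinct, sorted): [20, 27, 36, 43, 49, 64, 76, 86, 93, 104, 111, 119, 125, 138, 152, 160, 167, 188, 194]

Fragment lengths:
  [0,20): 20 bp
  [20,27): 7 bp
  [27,36): 9 bp
  [36,43): 7 bp
  [43,49): 6 bp
  [49,64): 15 bp
  [64,76): 12 bp
  [76,86): 10 bp
  [86,93): 7 bp
  [93,104): 11 bp
  [104,111): 7 bp
  [111,119): 8 bp
  [119,125): 6 bp
  [125,138): 13 bp
  [138,152): 14 bp
  [152,160): 8 bp
  [160,167): 7 bp
  [167,188): 21 bp
  [188,194): 6 bp
  [194,202): 8 bp

[6,6,6,7,7,7,7,7,8,8,8,9,10,11,12,13,14,15,20,21]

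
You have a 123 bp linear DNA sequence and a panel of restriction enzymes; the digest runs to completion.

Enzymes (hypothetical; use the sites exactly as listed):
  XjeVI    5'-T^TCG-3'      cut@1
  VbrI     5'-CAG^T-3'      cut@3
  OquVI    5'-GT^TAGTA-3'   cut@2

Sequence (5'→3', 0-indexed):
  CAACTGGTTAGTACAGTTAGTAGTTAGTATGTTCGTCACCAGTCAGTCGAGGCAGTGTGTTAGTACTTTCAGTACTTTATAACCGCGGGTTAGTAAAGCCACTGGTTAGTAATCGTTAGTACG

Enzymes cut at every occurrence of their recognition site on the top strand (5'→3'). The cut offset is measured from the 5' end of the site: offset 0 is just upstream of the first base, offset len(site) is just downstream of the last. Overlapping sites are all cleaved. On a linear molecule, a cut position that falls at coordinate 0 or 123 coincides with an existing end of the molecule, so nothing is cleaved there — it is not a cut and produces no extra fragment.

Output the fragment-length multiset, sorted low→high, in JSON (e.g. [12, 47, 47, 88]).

[1,4,5,7,7,8,8,8,9,10,10,12,16,18]

Per-enzyme occurrences:
  XjeVI (TTCG, off=1): starts [31] → cuts [32]
  VbrI (CAGT, off=3): starts [13, 39, 43, 52, 69] → cuts [16, 42, 46, 55, 72]
  OquVI (GTTAGTA, off=2): starts [6, 15, 22, 58, 88, 104, 114] → cuts [8, 17, 24, 60, 90, 106, 116]

All cut coordinates (distinct, sorted): [8, 16, 17, 24, 32, 42, 46, 55, 60, 72, 90, 106, 116]

Fragments:
  [0,8): 8 bp
  [8,16): 8 bp
  [16,17): 1 bp
  [17,24): 7 bp
  [24,32): 8 bp
  [32,42): 10 bp
  [42,46): 4 bp
  [46,55): 9 bp
  [55,60): 5 bp
  [60,72): 12 bp
  [72,90): 18 bp
  [90,106): 16 bp
  [106,116): 10 bp
  [116,123): 7 bp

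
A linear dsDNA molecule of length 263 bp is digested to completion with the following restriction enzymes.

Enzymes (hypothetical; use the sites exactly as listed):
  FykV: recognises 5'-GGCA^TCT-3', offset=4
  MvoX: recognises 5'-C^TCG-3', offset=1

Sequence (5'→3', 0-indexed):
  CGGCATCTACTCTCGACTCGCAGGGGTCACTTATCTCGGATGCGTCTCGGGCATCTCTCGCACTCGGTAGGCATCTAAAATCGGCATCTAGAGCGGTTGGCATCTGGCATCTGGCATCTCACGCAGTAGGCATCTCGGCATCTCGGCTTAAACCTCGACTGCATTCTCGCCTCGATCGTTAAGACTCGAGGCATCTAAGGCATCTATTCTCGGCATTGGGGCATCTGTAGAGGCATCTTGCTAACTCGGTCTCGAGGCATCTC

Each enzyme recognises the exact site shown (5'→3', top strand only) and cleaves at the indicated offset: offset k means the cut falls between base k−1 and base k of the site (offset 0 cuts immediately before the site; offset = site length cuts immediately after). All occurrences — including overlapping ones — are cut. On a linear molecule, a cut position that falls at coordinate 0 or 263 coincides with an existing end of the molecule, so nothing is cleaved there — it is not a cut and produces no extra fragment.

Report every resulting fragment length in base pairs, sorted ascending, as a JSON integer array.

[2,2,4,4,5,5,5,6,6,6,7,7,7,7,7,8,8,9,10,10,11,12,12,12,13,14,14,16,16,18]

Scan for sites:
  FykV (GGCATCT, off=4): starts [1, 49, 69, 82, 98, 105, 112, 128, 136, 189, 198, 219, 231, 255] → cuts [5, 53, 73, 86, 102, 109, 116, 132, 140, 193, 202, 223, 235, 259]
  MvoX (CTCG, off=1): starts [11, 16, 34, 45, 56, 62, 133, 141, 153, 165, 170, 184, 208, 244, 250] → cuts [12, 17, 35, 46, 57, 63, 134, 142, 154, 166, 171, 185, 209, 245, 251]

Pooled cuts: [5, 12, 17, 35, 46, 53, 57, 63, 73, 86, 102, 109, 116, 132, 134, 140, 142, 154, 166, 171, 185, 193, 202, 209, 223, 235, 245, 251, 259]

Fragment lengths:
  [0,5): 5 bp
  [5,12): 7 bp
  [12,17): 5 bp
  [17,35): 18 bp
  [35,46): 11 bp
  [46,53): 7 bp
  [53,57): 4 bp
  [57,63): 6 bp
  [63,73): 10 bp
  [73,86): 13 bp
  [86,102): 16 bp
  [102,109): 7 bp
  [109,116): 7 bp
  [116,132): 16 bp
  [132,134): 2 bp
  [134,140): 6 bp
  [140,142): 2 bp
  [142,154): 12 bp
  [154,166): 12 bp
  [166,171): 5 bp
  [171,185): 14 bp
  [185,193): 8 bp
  [193,202): 9 bp
  [202,209): 7 bp
  [209,223): 14 bp
  [223,235): 12 bp
  [235,245): 10 bp
  [245,251): 6 bp
  [251,259): 8 bp
  [259,263): 4 bp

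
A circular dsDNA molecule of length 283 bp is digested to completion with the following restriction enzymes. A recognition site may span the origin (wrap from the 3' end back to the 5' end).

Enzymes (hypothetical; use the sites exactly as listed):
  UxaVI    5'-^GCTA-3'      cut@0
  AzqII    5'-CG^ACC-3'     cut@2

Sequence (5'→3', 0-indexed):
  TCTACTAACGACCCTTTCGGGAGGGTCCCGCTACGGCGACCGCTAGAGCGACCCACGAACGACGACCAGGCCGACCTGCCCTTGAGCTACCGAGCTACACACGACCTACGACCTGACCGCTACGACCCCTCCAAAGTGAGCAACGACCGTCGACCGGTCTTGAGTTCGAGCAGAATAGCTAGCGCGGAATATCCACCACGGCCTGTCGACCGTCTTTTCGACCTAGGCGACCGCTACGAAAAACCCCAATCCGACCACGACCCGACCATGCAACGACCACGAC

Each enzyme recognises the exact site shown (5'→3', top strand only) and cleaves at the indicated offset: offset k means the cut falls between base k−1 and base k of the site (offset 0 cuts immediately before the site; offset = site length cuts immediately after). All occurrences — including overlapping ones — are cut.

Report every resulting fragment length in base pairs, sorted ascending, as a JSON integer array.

Per-enzyme occurrences:
  UxaVI (GCTA, off=0): starts [29, 41, 85, 93, 118, 177, 232] → cuts [29, 41, 85, 93, 118, 177, 232]
  AzqII (CGACC, off=2): starts [8, 36, 48, 62, 71, 101, 108, 122, 143, 150, 206, 218, 227, 251, 257, 262, 273] → cuts [10, 38, 50, 64, 73, 103, 110, 124, 145, 152, 208, 220, 229, 253, 259, 264, 275]

All cut coordinates (distinct, sorted): [10, 29, 38, 41, 50, 64, 73, 85, 93, 103, 110, 118, 124, 145, 152, 177, 208, 220, 229, 232, 253, 259, 264, 275]

Fragment lengths:
  10→29: 19 bp
  29→38: 9 bp
  38→41: 3 bp
  41→50: 9 bp
  50→64: 14 bp
  64→73: 9 bp
  73→85: 12 bp
  85→93: 8 bp
  93→103: 10 bp
  103→110: 7 bp
  110→118: 8 bp
  118→124: 6 bp
  124→145: 21 bp
  145→152: 7 bp
  152→177: 25 bp
  177→208: 31 bp
  208→220: 12 bp
  220→229: 9 bp
  229→232: 3 bp
  232→253: 21 bp
  253→259: 6 bp
  259→264: 5 bp
  264→275: 11 bp
  275→10 (wrap): 283-275+10 = 18 bp

[3,3,5,6,6,7,7,8,8,9,9,9,9,10,11,12,12,14,18,19,21,21,25,31]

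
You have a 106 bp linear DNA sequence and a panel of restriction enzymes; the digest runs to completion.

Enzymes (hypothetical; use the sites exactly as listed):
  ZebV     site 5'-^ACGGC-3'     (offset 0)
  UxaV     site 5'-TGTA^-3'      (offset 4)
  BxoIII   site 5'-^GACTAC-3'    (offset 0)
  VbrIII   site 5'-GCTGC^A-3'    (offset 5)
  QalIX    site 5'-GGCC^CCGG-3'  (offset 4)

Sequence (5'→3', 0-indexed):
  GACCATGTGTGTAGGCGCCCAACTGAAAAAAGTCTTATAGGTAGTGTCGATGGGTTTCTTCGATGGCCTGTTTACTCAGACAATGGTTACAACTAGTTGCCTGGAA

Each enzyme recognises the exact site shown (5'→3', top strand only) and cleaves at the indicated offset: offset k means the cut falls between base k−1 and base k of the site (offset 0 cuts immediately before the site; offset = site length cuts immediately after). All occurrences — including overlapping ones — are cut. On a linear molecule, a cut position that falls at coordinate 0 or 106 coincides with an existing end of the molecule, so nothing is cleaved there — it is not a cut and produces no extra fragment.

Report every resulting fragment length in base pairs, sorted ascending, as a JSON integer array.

Scan for sites:
  ZebV (ACGGC, off=0): no sites
  UxaV (TGTA, off=4): starts [9] → cuts [13]
  BxoIII (GACTAC, off=0): no sites
  VbrIII (GCTGCA, off=5): no sites
  QalIX (GGCCCCGG, off=4): no sites

All cut coordinates (distinct, sorted): [13]

Fragment lengths:
  [0,13): 13 bp
  [13,106): 93 bp

[13,93]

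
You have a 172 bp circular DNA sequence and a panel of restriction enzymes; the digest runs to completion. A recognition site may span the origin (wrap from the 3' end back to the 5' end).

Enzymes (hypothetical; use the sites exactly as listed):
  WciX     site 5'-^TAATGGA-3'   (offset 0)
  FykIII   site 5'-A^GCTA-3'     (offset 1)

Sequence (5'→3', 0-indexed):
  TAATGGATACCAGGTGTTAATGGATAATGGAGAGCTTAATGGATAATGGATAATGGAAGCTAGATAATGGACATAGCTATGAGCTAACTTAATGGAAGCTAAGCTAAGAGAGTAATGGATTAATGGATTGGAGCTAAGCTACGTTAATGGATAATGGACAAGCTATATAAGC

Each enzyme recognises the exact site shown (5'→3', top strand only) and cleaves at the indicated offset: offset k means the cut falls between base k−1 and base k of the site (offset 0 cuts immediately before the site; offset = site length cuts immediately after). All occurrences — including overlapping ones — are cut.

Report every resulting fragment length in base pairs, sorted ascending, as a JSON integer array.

[2,5,5,6,7,7,7,7,7,7,7,8,8,8,9,10,10,11,12,12,17]

Per-enzyme occurrences:
  WciX TAATGGA/0: at [0, 17, 24, 36, 43, 50, 64, 89, 112, 120, 144, 151] ⇒ [0, 17, 24, 36, 43, 50, 64, 89, 112, 120, 144, 151]
  FykIII AGCTA/1: at [57, 74, 81, 96, 101, 131, 136, 160, 169] ⇒ [58, 75, 82, 97, 102, 132, 137, 161, 170]

All cut coordinates (distinct, sorted): [0, 17, 24, 36, 43, 50, 58, 64, 75, 82, 89, 97, 102, 112, 120, 132, 137, 144, 151, 161, 170]

Fragments:
  0→17: 17 bp
  17→24: 7 bp
  24→36: 12 bp
  36→43: 7 bp
  43→50: 7 bp
  50→58: 8 bp
  58→64: 6 bp
  64→75: 11 bp
  75→82: 7 bp
  82→89: 7 bp
  89→97: 8 bp
  97→102: 5 bp
  102→112: 10 bp
  112→120: 8 bp
  120→132: 12 bp
  132→137: 5 bp
  137→144: 7 bp
  144→151: 7 bp
  151→161: 10 bp
  161→170: 9 bp
  170→0 (wrap): 172-170+0 = 2 bp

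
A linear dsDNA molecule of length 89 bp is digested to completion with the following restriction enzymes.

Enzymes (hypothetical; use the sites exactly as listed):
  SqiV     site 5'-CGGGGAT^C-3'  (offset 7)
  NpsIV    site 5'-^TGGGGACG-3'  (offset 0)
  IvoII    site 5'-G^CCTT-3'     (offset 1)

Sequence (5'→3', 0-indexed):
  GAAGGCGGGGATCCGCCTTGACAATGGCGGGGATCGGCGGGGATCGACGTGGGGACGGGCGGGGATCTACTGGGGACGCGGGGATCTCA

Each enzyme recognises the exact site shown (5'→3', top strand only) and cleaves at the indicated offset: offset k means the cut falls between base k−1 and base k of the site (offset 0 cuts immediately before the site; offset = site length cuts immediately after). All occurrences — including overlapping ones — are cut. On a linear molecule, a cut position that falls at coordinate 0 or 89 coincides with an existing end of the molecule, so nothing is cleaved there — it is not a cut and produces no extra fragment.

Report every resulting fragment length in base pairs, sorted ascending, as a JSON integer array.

[3,4,4,5,10,12,15,17,19]

Site scan:
  SqiV CGGGGATC/7: at [5, 27, 37, 59, 78] ⇒ [12, 34, 44, 66, 85]
  NpsIV TGGGGACG/0: at [49, 70] ⇒ [49, 70]
  IvoII GCCTT/1: at [14] ⇒ [15]

All cut coordinates (distinct, sorted): [12, 15, 34, 44, 49, 66, 70, 85]

Fragments:
  [0,12): 12 bp
  [12,15): 3 bp
  [15,34): 19 bp
  [34,44): 10 bp
  [44,49): 5 bp
  [49,66): 17 bp
  [66,70): 4 bp
  [70,85): 15 bp
  [85,89): 4 bp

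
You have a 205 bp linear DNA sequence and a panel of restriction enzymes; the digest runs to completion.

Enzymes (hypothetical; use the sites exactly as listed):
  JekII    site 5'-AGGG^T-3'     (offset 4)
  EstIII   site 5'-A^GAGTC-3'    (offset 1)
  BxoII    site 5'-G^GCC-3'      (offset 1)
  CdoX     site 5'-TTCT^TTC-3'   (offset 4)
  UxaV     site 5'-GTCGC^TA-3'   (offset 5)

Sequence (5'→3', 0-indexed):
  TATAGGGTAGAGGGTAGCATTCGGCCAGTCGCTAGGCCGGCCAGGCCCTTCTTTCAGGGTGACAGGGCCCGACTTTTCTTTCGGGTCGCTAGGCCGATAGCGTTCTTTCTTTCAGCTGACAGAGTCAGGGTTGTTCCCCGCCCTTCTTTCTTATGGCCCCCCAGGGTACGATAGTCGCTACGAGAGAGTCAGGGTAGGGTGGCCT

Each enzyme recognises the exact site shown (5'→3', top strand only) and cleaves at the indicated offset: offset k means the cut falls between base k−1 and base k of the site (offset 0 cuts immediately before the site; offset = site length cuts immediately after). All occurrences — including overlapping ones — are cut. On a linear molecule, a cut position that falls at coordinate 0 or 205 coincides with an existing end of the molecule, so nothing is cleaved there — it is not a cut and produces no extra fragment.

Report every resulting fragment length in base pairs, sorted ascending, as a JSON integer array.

[2,3,3,4,4,4,5,5,7,7,7,7,7,8,8,9,9,9,9,10,11,11,12,13,14,17]

Site scan:
  JekII (AGGGT, off=4): starts [3, 10, 55, 126, 162, 190, 195] → cuts [7, 14, 59, 130, 166, 194, 199]
  EstIII (AGAGTC, off=1): starts [120, 184] → cuts [121, 185]
  BxoII (GGCC, off=1): starts [22, 34, 38, 43, 65, 91, 154, 200] → cuts [23, 35, 39, 44, 66, 92, 155, 201]
  CdoX (TTCTTTC, off=4): starts [48, 75, 102, 106, 143] → cuts [52, 79, 106, 110, 147]
  UxaV (GTCGCTA, off=5): starts [27, 84, 173] → cuts [32, 89, 178]

Pooled cuts: [7, 14, 23, 32, 35, 39, 44, 52, 59, 66, 79, 89, 92, 106, 110, 121, 130, 147, 155, 166, 178, 185, 194, 199, 201]

Fragments:
  [0,7): 7 bp
  [7,14): 7 bp
  [14,23): 9 bp
  [23,32): 9 bp
  [32,35): 3 bp
  [35,39): 4 bp
  [39,44): 5 bp
  [44,52): 8 bp
  [52,59): 7 bp
  [59,66): 7 bp
  [66,79): 13 bp
  [79,89): 10 bp
  [89,92): 3 bp
  [92,106): 14 bp
  [106,110): 4 bp
  [110,121): 11 bp
  [121,130): 9 bp
  [130,147): 17 bp
  [147,155): 8 bp
  [155,166): 11 bp
  [166,178): 12 bp
  [178,185): 7 bp
  [185,194): 9 bp
  [194,199): 5 bp
  [199,201): 2 bp
  [201,205): 4 bp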